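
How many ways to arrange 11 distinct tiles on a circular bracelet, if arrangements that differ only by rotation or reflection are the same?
(11-1)!/2 = 3628800/2 = 1814400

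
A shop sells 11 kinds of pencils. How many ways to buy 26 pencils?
C(26+11-1, 11-1) = C(36, 10) = 254186856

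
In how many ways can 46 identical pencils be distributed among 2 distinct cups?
C(46+2-1, 2-1) = C(47, 1) = 47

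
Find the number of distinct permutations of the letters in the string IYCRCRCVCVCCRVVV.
16! / (1! × 6! × 5! × 3! × 1!) = 40360320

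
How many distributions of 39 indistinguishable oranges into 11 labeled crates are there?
C(39+11-1, 11-1) = C(49, 10) = 8217822536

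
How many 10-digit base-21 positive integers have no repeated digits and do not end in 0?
Last digit: 20 nonzero choices. First digit: 19 (nonzero, ≠last). Middle 8: P(19,8) = 3047466240. Total = 1158037171200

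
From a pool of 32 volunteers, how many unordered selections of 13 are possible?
C(32,13) = 32!/(13!×19!) = 347373600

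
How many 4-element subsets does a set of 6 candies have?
C(6,4) = 6!/(4!×2!) = 15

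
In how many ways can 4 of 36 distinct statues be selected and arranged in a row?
P(36,4) = 36!/(36-4)! = 1413720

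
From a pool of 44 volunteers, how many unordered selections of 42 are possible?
C(44,42) = 44!/(42!×2!) = 946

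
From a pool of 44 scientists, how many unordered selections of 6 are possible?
C(44,6) = 44!/(6!×38!) = 7059052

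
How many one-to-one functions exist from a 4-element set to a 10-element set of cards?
P(10,4) = 10!/(10-4)! = 5040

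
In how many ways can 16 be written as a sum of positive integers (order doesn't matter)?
Pentagonal recurrence p(n) = p(n-1) + p(n-2) - p(n-5) - p(n-7) + p(n-12) + p(n-15) - ... gives p(0..15) = 1, 1, 2, 3, 5, 7, 11, 15, 22, 30, 42, 56, 77, 101, 135, 176. p(16) = p(15) + p(14) - p(11) - p(9) + p(4) + p(1) = 176 + 135 - 56 - 30 + 5 + 1 = 231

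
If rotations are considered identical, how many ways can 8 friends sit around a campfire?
Circular: fix one position, arrange the rest. (8-1)! = 5040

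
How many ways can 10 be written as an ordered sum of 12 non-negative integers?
C(10+12-1, 12-1) = C(21, 11) = 352716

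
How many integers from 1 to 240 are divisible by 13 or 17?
⌊240/13⌋ + ⌊240/17⌋ - ⌊240/221⌋ = 18 + 14 - 1 = 31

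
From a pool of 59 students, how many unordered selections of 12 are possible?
C(59,12) = 59!/(12!×47!) = 1119487075980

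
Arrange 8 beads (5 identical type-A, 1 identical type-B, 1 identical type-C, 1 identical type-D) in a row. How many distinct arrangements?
8! / (5! × 1! × 1! × 1!) = 336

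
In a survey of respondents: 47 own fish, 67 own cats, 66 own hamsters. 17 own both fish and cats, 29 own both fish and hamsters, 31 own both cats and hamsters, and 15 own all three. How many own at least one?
|A∪B∪C| = 47+67+66-17-29-31+15 = 118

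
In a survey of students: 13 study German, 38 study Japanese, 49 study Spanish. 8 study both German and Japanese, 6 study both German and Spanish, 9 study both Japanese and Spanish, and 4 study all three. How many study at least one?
|A∪B∪C| = 13+38+49-8-6-9+4 = 81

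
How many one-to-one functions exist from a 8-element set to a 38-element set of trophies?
P(38,8) = 38!/(38-8)! = 1971788797440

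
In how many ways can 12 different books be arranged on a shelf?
12! = 479001600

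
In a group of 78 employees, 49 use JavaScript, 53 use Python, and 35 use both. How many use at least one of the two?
|A∪B| = |A| + |B| - |A∩B| = 49 + 53 - 35 = 67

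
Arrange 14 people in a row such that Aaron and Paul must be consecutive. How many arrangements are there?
Treat the 2 as one block: (14-2+1)! × 2! = 6227020800 × 2 = 12454041600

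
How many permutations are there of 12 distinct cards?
12! = 479001600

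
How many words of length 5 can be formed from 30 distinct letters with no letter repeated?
P(30,5) = 30!/(30-5)! = 17100720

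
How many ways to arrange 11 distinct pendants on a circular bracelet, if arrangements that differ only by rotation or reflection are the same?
(11-1)!/2 = 3628800/2 = 1814400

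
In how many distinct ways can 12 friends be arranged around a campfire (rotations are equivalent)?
Circular: fix one position, arrange the rest. (12-1)! = 39916800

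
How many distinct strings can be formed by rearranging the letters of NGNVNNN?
7! / (5! × 1! × 1!) = 42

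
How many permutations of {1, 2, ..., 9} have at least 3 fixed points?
Exactly j fixed points: C(9,j)·!(9-j); sum over j ≥ 3 (derangement numbers via !m = (m-1)·(!(m-1) + !(m-2)): !0..!6 = 1, 0, 1, 2, 9, 44, 265). Σ_{j=3}^{9} C(9,j)·!(9-j) = C(9,3)·!6 + C(9,4)·!5 + C(9,5)·!4 + C(9,6)·!3 + C(9,7)·!2 + C(9,8)·!1 + C(9,9)·!0 = 84·265 + 126·44 + 126·9 + 84·2 + 36·1 + 9·0 + 1·1 = 29143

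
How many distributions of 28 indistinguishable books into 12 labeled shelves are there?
C(28+12-1, 12-1) = C(39, 11) = 1676056044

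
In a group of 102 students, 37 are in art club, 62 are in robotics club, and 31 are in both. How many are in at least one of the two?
|A∪B| = |A| + |B| - |A∩B| = 37 + 62 - 31 = 68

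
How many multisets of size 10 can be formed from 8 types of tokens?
C(10+8-1, 8-1) = C(17, 7) = 19448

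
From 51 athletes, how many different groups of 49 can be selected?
C(51,49) = 51!/(49!×2!) = 1275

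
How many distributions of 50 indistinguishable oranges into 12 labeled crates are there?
C(50+12-1, 12-1) = C(61, 11) = 418094152866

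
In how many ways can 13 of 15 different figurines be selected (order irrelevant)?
C(15,13) = 15!/(13!×2!) = 105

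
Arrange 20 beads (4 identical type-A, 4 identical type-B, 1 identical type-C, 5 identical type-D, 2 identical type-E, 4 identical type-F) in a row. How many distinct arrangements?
20! / (4! × 4! × 1! × 5! × 2! × 4!) = 733296564000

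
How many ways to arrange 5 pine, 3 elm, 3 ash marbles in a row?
11! / (5! × 3! × 3!) = 9240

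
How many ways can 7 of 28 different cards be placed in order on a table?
P(28,7) = 28!/(28-7)! = 5967561600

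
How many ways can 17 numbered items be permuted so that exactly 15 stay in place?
Choose the 15 fixed points C(17,15) = 136, derange the rest: !2 = Σ_{j=0}^{2} (-1)^j·2!/j! = 2 - 2 + 1 = 1. Product = 136 × 1 = 136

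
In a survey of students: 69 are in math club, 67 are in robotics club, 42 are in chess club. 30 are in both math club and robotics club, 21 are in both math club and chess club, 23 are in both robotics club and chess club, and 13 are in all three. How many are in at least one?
|A∪B∪C| = 69+67+42-30-21-23+13 = 117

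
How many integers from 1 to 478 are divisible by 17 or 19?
⌊478/17⌋ + ⌊478/19⌋ - ⌊478/323⌋ = 28 + 25 - 1 = 52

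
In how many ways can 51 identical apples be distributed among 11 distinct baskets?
C(51+11-1, 11-1) = C(61, 10) = 90177170226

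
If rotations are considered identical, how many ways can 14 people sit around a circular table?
Circular: fix one position, arrange the rest. (14-1)! = 6227020800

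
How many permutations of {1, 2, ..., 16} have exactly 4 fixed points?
Choose the 4 fixed points C(16,4) = 1820, derange the rest: !12 = Σ_{j=0}^{12} (-1)^j·12!/j! = 479001600 - 479001600 + 239500800 - 79833600 + 19958400 - 3991680 + 665280 - 95040 + 11880 - 1320 + 132 - 12 + 1 = 176214841. Product = 1820 × 176214841 = 320711010620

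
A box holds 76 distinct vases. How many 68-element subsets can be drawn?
C(76,68) = 76!/(68!×8!) = 18855883575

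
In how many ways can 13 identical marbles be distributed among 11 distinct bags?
C(13+11-1, 11-1) = C(23, 10) = 1144066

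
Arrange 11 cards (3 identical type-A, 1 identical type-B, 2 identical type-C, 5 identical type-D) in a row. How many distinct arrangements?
11! / (3! × 1! × 2! × 5!) = 27720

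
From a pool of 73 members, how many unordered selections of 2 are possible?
C(73,2) = 73!/(2!×71!) = 2628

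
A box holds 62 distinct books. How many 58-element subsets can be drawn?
C(62,58) = 62!/(58!×4!) = 557845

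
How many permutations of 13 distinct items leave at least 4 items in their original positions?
Exactly j fixed points: C(13,j)·!(13-j); sum over j ≥ 4 (derangement numbers via !m = (m-1)·(!(m-1) + !(m-2)): !0..!9 = 1, 0, 1, 2, 9, 44, 265, 1854, 14833, 133496). Σ_{j=4}^{13} C(13,j)·!(13-j) = C(13,4)·!9 + C(13,5)·!8 + C(13,6)·!7 + C(13,7)·!6 + C(13,8)·!5 + C(13,9)·!4 + C(13,10)·!3 + C(13,11)·!2 + C(13,12)·!1 + C(13,13)·!0 = 715·133496 + 1287·14833 + 1716·1854 + 1716·265 + 1287·44 + 715·9 + 286·2 + 78·1 + 13·0 + 1·1 = 118239629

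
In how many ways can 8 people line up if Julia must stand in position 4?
Fix one position: (8-1)! = 5040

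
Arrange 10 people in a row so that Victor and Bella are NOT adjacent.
Total - adjacent = 10! - (10-1)!×2 = 3628800 - 725760 = 2903040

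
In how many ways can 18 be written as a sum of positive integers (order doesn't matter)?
Pentagonal recurrence p(n) = p(n-1) + p(n-2) - p(n-5) - p(n-7) + p(n-12) + p(n-15) - ... gives p(0..17) = 1, 1, 2, 3, 5, 7, 11, 15, 22, 30, 42, 56, 77, 101, 135, 176, 231, 297. p(18) = p(17) + p(16) - p(13) - p(11) + p(6) + p(3) = 297 + 231 - 101 - 56 + 11 + 3 = 385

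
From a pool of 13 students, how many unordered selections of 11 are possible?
C(13,11) = 13!/(11!×2!) = 78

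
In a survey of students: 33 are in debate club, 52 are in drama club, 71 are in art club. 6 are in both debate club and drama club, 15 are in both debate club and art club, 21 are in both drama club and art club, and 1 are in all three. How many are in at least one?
|A∪B∪C| = 33+52+71-6-15-21+1 = 115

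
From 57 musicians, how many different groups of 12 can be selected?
C(57,12) = 57!/(12!×45!) = 707285522580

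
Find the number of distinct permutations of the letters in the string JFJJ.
4! / (3! × 1!) = 4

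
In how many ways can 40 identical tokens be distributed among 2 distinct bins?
C(40+2-1, 2-1) = C(41, 1) = 41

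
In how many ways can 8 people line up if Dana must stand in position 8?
Fix one position: (8-1)! = 5040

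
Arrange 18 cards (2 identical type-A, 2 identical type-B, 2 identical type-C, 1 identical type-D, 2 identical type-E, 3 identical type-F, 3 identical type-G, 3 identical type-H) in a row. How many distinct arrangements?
18! / (2! × 2! × 2! × 1! × 2! × 3! × 3! × 3!) = 1852538688000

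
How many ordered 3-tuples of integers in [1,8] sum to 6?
Coefficient of x^6 in (x + x² + ... + x^8)^3. By inclusion-exclusion on dice exceeding 8: Σ_j (-1)^j C(3,j)·C(6-1-8j, 2) = C(3,0)·C(5,2) = 1·10 = 10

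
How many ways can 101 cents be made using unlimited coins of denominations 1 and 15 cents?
Coefficient of x^101 in 1/(1-x^1) · 1/(1-x^15). Use j coins of 15 for j = 0..⌊101/15⌋ = 6, the rest in 1s: 6 + 1 = 7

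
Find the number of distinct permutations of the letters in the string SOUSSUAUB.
9! / (1! × 3! × 3! × 1! × 1!) = 10080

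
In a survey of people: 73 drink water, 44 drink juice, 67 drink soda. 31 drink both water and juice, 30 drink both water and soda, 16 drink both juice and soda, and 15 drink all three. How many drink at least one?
|A∪B∪C| = 73+44+67-31-30-16+15 = 122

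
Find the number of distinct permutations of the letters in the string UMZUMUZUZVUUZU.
14! / (2! × 1! × 4! × 7!) = 360360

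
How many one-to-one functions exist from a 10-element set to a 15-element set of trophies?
P(15,10) = 15!/(15-10)! = 10897286400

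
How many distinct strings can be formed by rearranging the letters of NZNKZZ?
6! / (3! × 2! × 1!) = 60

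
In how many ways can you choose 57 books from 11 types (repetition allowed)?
C(57+11-1, 11-1) = C(67, 10) = 247994680648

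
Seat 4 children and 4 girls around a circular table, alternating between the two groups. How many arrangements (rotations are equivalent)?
Fix one of the children: (4-1)! ways for the remaining children, × 4! ways for the girls = 6 × 24 = 144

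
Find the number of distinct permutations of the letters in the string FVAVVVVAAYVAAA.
14! / (1! × 1! × 6! × 6!) = 168168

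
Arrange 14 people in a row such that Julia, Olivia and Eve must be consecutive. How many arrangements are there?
Treat the 3 as one block: (14-3+1)! × 3! = 479001600 × 6 = 2874009600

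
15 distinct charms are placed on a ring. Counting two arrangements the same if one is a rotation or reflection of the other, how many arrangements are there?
(15-1)!/2 = 87178291200/2 = 43589145600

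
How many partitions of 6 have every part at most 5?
Let r_j(i) = number of partitions of i into parts ≤ j, for i = 0..6. r_1(i) = 1 for all i; r_j(i) = r_{j-1}(i) + r_j(i-j). Rows j = 2..5: ≤2: 1 1 2 2 3 3 4; ≤3: 1 1 2 3 4 5 7; ≤4: 1 1 2 3 5 6 9; ≤5: 1 1 2 3 5 7 10. r_5(6) = 10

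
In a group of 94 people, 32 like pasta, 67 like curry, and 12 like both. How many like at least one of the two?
|A∪B| = |A| + |B| - |A∩B| = 32 + 67 - 12 = 87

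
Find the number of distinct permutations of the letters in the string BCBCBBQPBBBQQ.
13! / (3! × 2! × 7! × 1!) = 102960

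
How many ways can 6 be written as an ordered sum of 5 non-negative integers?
C(6+5-1, 5-1) = C(10, 4) = 210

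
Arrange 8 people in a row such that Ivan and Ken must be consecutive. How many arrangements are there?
Treat the 2 as one block: (8-2+1)! × 2! = 5040 × 2 = 10080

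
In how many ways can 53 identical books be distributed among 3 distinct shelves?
C(53+3-1, 3-1) = C(55, 2) = 1485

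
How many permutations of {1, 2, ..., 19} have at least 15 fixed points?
Exactly j fixed points: C(19,j)·!(19-j); sum over j ≥ 15 (derangement numbers via !m = (m-1)·(!(m-1) + !(m-2)): !0..!4 = 1, 0, 1, 2, 9). Σ_{j=15}^{19} C(19,j)·!(19-j) = C(19,15)·!4 + C(19,16)·!3 + C(19,17)·!2 + C(19,18)·!1 + C(19,19)·!0 = 3876·9 + 969·2 + 171·1 + 19·0 + 1·1 = 36994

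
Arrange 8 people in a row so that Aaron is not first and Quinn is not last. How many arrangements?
By inclusion-exclusion: 8! - 2×(8-1)! + (8-2)! = 40320 - 10080 + 720 = 30960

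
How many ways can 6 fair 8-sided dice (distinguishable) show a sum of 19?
Coefficient of x^19 in (x + x² + ... + x^8)^6. By inclusion-exclusion on dice exceeding 8: Σ_j (-1)^j C(6,j)·C(19-1-8j, 5) = C(6,0)·C(18,5) - C(6,1)·C(10,5) = 1·8568 - 6·252 = 7056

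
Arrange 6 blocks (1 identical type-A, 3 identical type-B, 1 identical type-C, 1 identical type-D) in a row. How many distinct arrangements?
6! / (1! × 3! × 1! × 1!) = 120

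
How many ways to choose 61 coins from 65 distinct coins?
C(65,61) = 65!/(61!×4!) = 677040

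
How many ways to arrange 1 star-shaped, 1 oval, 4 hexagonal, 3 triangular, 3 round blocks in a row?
12! / (1! × 1! × 4! × 3! × 3!) = 554400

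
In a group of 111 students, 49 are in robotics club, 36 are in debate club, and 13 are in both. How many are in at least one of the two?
|A∪B| = |A| + |B| - |A∩B| = 49 + 36 - 13 = 72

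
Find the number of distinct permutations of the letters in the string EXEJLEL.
7! / (2! × 3! × 1! × 1!) = 420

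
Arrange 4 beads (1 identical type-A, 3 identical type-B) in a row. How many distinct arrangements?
4! / (1! × 3!) = 4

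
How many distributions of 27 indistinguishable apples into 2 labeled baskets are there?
C(27+2-1, 2-1) = C(28, 1) = 28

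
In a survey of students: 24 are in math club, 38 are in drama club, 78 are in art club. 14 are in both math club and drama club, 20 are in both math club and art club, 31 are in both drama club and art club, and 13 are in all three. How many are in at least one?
|A∪B∪C| = 24+38+78-14-20-31+13 = 88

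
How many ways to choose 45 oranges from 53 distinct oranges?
C(53,45) = 53!/(45!×8!) = 886322710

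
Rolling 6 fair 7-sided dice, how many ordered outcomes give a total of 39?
Coefficient of x^39 in (x + x² + ... + x^7)^6. By inclusion-exclusion on dice exceeding 7: Σ_j (-1)^j C(6,j)·C(39-1-7j, 5) = C(6,0)·C(38,5) - C(6,1)·C(31,5) + C(6,2)·C(24,5) - C(6,3)·C(17,5) + C(6,4)·C(10,5) = 1·501942 - 6·169911 + 15·42504 - 20·6188 + 15·252 = 56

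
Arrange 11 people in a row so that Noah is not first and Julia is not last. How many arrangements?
By inclusion-exclusion: 11! - 2×(11-1)! + (11-2)! = 39916800 - 7257600 + 362880 = 33022080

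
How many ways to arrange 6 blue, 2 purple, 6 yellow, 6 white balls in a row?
20! / (6! × 2! × 6! × 6!) = 3259095840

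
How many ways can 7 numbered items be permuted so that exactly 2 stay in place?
Choose the 2 fixed points C(7,2) = 21, derange the rest: !5 = Σ_{j=0}^{5} (-1)^j·5!/j! = 120 - 120 + 60 - 20 + 5 - 1 = 44. Product = 21 × 44 = 924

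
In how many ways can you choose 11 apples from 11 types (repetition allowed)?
C(11+11-1, 11-1) = C(21, 10) = 352716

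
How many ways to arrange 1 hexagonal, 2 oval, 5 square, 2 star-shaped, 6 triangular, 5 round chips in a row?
21! / (1! × 2! × 5! × 2! × 6! × 5!) = 1231938227520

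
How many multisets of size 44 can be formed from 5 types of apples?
C(44+5-1, 5-1) = C(48, 4) = 194580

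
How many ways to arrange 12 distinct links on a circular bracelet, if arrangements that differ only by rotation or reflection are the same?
(12-1)!/2 = 39916800/2 = 19958400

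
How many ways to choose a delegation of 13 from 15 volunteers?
C(15,13) = 15!/(13!×2!) = 105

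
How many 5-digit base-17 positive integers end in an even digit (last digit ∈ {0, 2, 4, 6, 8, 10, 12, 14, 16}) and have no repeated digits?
Last∈{0,2,4,6,8,10,12,14,16}. Last=0: 43680. Last nonzero: 8×15×P(15,3) = 327600. Total = 371280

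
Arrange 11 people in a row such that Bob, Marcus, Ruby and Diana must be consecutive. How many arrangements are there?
Treat the 4 as one block: (11-4+1)! × 4! = 40320 × 24 = 967680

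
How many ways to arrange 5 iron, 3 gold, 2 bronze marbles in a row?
10! / (5! × 3! × 2!) = 2520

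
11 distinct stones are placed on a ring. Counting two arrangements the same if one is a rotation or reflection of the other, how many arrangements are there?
(11-1)!/2 = 3628800/2 = 1814400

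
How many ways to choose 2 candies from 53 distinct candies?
C(53,2) = 53!/(2!×51!) = 1378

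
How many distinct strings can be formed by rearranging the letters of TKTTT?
5! / (4! × 1!) = 5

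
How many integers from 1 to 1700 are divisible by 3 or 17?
⌊1700/3⌋ + ⌊1700/17⌋ - ⌊1700/51⌋ = 566 + 100 - 33 = 633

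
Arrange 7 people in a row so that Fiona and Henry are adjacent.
Treat as block: (7-1)! × 2! = 720 × 2 = 1440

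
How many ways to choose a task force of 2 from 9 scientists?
C(9,2) = 9!/(2!×7!) = 36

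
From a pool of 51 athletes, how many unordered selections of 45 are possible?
C(51,45) = 51!/(45!×6!) = 18009460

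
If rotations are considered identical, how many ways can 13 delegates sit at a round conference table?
Circular: fix one position, arrange the rest. (13-1)! = 479001600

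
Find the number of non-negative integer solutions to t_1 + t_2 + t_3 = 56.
C(56+3-1, 3-1) = C(58, 2) = 1653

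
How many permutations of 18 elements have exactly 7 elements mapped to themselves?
Choose the 7 fixed points C(18,7) = 31824, derange the rest: !11 = Σ_{j=0}^{11} (-1)^j·11!/j! = 39916800 - 39916800 + 19958400 - 6652800 + 1663200 - 332640 + 55440 - 7920 + 990 - 110 + 11 - 1 = 14684570. Product = 31824 × 14684570 = 467321755680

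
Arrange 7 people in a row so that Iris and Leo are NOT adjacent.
Total - adjacent = 7! - (7-1)!×2 = 5040 - 1440 = 3600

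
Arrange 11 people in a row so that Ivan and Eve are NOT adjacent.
Total - adjacent = 11! - (11-1)!×2 = 39916800 - 7257600 = 32659200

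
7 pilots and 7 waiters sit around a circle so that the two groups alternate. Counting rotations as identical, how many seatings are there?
Fix one of the pilots: (7-1)! ways for the remaining pilots, × 7! ways for the waiters = 720 × 5040 = 3628800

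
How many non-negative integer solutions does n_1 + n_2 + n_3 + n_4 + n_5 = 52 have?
C(52+5-1, 5-1) = C(56, 4) = 367290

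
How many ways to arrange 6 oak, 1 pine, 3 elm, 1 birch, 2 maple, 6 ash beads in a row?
19! / (6! × 1! × 3! × 1! × 2! × 6!) = 19554575040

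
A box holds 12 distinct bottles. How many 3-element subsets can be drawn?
C(12,3) = 12!/(3!×9!) = 220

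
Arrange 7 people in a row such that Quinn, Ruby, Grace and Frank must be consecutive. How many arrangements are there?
Treat the 4 as one block: (7-4+1)! × 4! = 24 × 24 = 576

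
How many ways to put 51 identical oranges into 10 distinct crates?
C(51+10-1, 10-1) = C(60, 9) = 14783142660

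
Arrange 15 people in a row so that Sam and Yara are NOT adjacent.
Total - adjacent = 15! - (15-1)!×2 = 1307674368000 - 174356582400 = 1133317785600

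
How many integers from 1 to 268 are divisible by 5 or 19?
⌊268/5⌋ + ⌊268/19⌋ - ⌊268/95⌋ = 53 + 14 - 2 = 65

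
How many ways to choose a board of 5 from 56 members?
C(56,5) = 56!/(5!×51!) = 3819816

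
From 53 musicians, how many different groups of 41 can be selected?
C(53,41) = 53!/(41!×12!) = 266783135710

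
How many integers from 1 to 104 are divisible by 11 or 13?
⌊104/11⌋ + ⌊104/13⌋ - ⌊104/143⌋ = 9 + 8 - 0 = 17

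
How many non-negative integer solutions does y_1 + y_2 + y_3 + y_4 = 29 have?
C(29+4-1, 4-1) = C(32, 3) = 4960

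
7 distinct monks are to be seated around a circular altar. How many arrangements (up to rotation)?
Circular: fix one position, arrange the rest. (7-1)! = 720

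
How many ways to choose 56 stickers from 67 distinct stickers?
C(67,56) = 67!/(56!×11!) = 1285063345176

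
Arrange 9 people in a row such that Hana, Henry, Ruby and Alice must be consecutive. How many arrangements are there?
Treat the 4 as one block: (9-4+1)! × 4! = 720 × 24 = 17280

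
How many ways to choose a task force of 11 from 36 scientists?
C(36,11) = 36!/(11!×25!) = 600805296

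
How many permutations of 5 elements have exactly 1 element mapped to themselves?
Choose the 1 fixed point C(5,1) = 5, derange the rest: !4 = Σ_{j=0}^{4} (-1)^j·4!/j! = 24 - 24 + 12 - 4 + 1 = 9. Product = 5 × 9 = 45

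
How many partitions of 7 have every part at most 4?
Let r_j(i) = number of partitions of i into parts ≤ j, for i = 0..7. r_1(i) = 1 for all i; r_j(i) = r_{j-1}(i) + r_j(i-j). Rows j = 2..4: ≤2: 1 1 2 2 3 3 4 4; ≤3: 1 1 2 3 4 5 7 8; ≤4: 1 1 2 3 5 6 9 11. r_4(7) = 11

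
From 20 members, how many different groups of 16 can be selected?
C(20,16) = 20!/(16!×4!) = 4845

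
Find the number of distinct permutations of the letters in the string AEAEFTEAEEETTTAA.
16! / (6! × 1! × 5! × 4!) = 10090080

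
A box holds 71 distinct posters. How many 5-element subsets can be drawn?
C(71,5) = 71!/(5!×66!) = 13019909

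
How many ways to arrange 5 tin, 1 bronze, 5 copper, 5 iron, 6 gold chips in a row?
22! / (5! × 1! × 5! × 5! × 6!) = 903421366848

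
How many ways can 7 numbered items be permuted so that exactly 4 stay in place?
Choose the 4 fixed points C(7,4) = 35, derange the rest: !3 = Σ_{j=0}^{3} (-1)^j·3!/j! = 6 - 6 + 3 - 1 = 2. Product = 35 × 2 = 70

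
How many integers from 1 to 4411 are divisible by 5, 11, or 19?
⌊4411/5⌋+⌊4411/11⌋+⌊4411/19⌋ - ⌊4411/55⌋-⌊4411/95⌋-⌊4411/209⌋ + ⌊4411/1045⌋ = 882+401+232 - 80-46-21 + 4 = 1372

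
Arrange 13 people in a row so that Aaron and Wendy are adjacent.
Treat as block: (13-1)! × 2! = 479001600 × 2 = 958003200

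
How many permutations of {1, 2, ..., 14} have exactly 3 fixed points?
Choose the 3 fixed points C(14,3) = 364, derange the rest: !11 = Σ_{j=0}^{11} (-1)^j·11!/j! = 39916800 - 39916800 + 19958400 - 6652800 + 1663200 - 332640 + 55440 - 7920 + 990 - 110 + 11 - 1 = 14684570. Product = 364 × 14684570 = 5345183480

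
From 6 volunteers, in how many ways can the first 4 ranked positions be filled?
P(6,4) = 6!/(6-4)! = 360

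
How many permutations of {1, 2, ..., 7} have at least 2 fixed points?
Exactly j fixed points: C(7,j)·!(7-j); sum over j ≥ 2 (derangement numbers via !m = (m-1)·(!(m-1) + !(m-2)): !0..!5 = 1, 0, 1, 2, 9, 44). Σ_{j=2}^{7} C(7,j)·!(7-j) = C(7,2)·!5 + C(7,3)·!4 + C(7,4)·!3 + C(7,5)·!2 + C(7,6)·!1 + C(7,7)·!0 = 21·44 + 35·9 + 35·2 + 21·1 + 7·0 + 1·1 = 1331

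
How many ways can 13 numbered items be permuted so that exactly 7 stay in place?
Choose the 7 fixed points C(13,7) = 1716, derange the rest: !6 = Σ_{j=0}^{6} (-1)^j·6!/j! = 720 - 720 + 360 - 120 + 30 - 6 + 1 = 265. Product = 1716 × 265 = 454740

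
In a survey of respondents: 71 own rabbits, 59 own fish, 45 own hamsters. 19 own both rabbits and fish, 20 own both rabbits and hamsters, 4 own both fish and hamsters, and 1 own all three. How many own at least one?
|A∪B∪C| = 71+59+45-19-20-4+1 = 133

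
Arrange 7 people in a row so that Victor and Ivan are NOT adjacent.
Total - adjacent = 7! - (7-1)!×2 = 5040 - 1440 = 3600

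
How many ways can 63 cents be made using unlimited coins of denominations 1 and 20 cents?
Coefficient of x^63 in 1/(1-x^1) · 1/(1-x^20). Use j coins of 20 for j = 0..⌊63/20⌋ = 3, the rest in 1s: 3 + 1 = 4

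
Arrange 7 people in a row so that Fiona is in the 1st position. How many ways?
Fix one position: (7-1)! = 720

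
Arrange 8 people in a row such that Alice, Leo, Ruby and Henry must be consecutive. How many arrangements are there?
Treat the 4 as one block: (8-4+1)! × 4! = 120 × 24 = 2880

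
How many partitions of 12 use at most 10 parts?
By conjugation, equals partitions of 12 into parts ≤ 10. Let r_j(i) = number of partitions of i into parts ≤ j, for i = 0..12. r_1(i) = 1 for all i; r_j(i) = r_{j-1}(i) + r_j(i-j). Rows j = 2..10: ≤2: 1 1 2 2 3 3 4 4 5 5 6 6 7; ≤3: 1 1 2 3 4 5 7 8 10 12 14 16 19; ≤4: 1 1 2 3 5 6 9 11 15 18 23 27 34; ≤5: 1 1 2 3 5 7 10 13 18 23 30 37 47; ≤6: 1 1 2 3 5 7 11 14 20 26 35 44 58; ≤7: 1 1 2 3 5 7 11 15 21 28 38 49 65; ≤8: 1 1 2 3 5 7 11 15 22 29 40 52 70; ≤9: 1 1 2 3 5 7 11 15 22 30 41 54 73; ≤10: 1 1 2 3 5 7 11 15 22 30 42 55 75. r_10(12) = 75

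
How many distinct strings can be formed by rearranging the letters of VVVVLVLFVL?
10! / (6! × 3! × 1!) = 840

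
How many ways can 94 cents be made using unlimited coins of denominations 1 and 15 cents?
Coefficient of x^94 in 1/(1-x^1) · 1/(1-x^15). Use j coins of 15 for j = 0..⌊94/15⌋ = 6, the rest in 1s: 6 + 1 = 7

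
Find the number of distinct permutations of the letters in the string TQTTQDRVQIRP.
12! / (3! × 1! × 1! × 3! × 1! × 2! × 1!) = 6652800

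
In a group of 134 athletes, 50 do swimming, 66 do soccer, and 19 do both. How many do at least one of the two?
|A∪B| = |A| + |B| - |A∩B| = 50 + 66 - 19 = 97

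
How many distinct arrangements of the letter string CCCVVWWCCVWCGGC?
15! / (2! × 3! × 7! × 3!) = 3603600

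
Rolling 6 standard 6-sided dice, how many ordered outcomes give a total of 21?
Coefficient of x^21 in (x + x² + ... + x^6)^6. By inclusion-exclusion on dice exceeding 6: Σ_j (-1)^j C(6,j)·C(21-1-6j, 5) = C(6,0)·C(20,5) - C(6,1)·C(14,5) + C(6,2)·C(8,5) = 1·15504 - 6·2002 + 15·56 = 4332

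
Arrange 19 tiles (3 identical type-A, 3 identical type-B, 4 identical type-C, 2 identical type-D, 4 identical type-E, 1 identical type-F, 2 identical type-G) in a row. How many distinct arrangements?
19! / (3! × 3! × 4! × 2! × 4! × 1! × 2!) = 1466593128000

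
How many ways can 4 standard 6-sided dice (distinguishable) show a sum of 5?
Coefficient of x^5 in (x + x² + ... + x^6)^4. By inclusion-exclusion on dice exceeding 6: Σ_j (-1)^j C(4,j)·C(5-1-6j, 3) = C(4,0)·C(4,3) = 1·4 = 4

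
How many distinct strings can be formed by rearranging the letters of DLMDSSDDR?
9! / (2! × 1! × 1! × 4! × 1!) = 7560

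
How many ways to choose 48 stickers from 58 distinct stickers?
C(58,48) = 58!/(48!×10!) = 52179482355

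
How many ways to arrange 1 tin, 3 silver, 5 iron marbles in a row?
9! / (1! × 3! × 5!) = 504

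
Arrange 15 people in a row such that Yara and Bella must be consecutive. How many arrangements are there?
Treat the 2 as one block: (15-2+1)! × 2! = 87178291200 × 2 = 174356582400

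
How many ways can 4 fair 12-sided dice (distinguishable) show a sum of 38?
Coefficient of x^38 in (x + x² + ... + x^12)^4. By inclusion-exclusion on dice exceeding 12: Σ_j (-1)^j C(4,j)·C(38-1-12j, 3) = C(4,0)·C(37,3) - C(4,1)·C(25,3) + C(4,2)·C(13,3) = 1·7770 - 4·2300 + 6·286 = 286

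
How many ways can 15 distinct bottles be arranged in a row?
15! = 1307674368000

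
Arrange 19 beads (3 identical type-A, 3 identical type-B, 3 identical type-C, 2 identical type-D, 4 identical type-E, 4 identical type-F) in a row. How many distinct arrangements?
19! / (3! × 3! × 3! × 2! × 4! × 4!) = 488864376000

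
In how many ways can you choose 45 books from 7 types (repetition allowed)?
C(45+7-1, 7-1) = C(51, 6) = 18009460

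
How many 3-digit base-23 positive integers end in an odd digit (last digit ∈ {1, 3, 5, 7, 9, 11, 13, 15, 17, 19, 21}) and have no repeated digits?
Last∈{1,3,5,7,9,11,13,15,17,19,21}. Last=0: 0. Last nonzero: 11×21×P(21,1) = 4851. Total = 4851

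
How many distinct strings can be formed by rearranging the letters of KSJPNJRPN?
9! / (2! × 2! × 1! × 2! × 1! × 1!) = 45360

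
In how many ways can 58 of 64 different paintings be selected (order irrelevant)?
C(64,58) = 64!/(58!×6!) = 74974368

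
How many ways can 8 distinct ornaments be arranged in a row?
8! = 40320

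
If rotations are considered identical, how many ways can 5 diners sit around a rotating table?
Circular: fix one position, arrange the rest. (5-1)! = 24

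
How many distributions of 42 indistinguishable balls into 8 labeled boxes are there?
C(42+8-1, 8-1) = C(49, 7) = 85900584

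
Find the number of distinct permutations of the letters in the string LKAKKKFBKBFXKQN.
15! / (1! × 6! × 1! × 1! × 2! × 1! × 1! × 2!) = 454053600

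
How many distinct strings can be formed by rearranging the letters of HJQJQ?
5! / (2! × 1! × 2!) = 30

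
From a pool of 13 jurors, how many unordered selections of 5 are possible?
C(13,5) = 13!/(5!×8!) = 1287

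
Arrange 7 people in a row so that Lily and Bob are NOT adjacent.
Total - adjacent = 7! - (7-1)!×2 = 5040 - 1440 = 3600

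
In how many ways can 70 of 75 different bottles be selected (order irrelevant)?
C(75,70) = 75!/(70!×5!) = 17259390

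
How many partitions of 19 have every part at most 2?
Let r_j(i) = number of partitions of i into parts ≤ j, for i = 0..19. r_1(i) = 1 for all i; r_j(i) = r_{j-1}(i) + r_j(i-j). Rows j = 2..2: ≤2: 1 1 2 2 3 3 4 4 5 5 6 6 7 7 8 8 9 9 10 10. r_2(19) = 10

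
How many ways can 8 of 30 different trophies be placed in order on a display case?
P(30,8) = 30!/(30-8)! = 235989936000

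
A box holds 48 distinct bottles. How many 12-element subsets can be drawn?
C(48,12) = 48!/(12!×36!) = 69668534468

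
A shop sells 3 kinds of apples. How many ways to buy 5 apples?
C(5+3-1, 3-1) = C(7, 2) = 21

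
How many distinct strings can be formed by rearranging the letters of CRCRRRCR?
8! / (3! × 5!) = 56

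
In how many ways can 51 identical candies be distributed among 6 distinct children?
C(51+6-1, 6-1) = C(56, 5) = 3819816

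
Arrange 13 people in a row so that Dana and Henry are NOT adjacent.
Total - adjacent = 13! - (13-1)!×2 = 6227020800 - 958003200 = 5269017600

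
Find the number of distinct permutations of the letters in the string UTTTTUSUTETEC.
13! / (3! × 6! × 1! × 2! × 1!) = 720720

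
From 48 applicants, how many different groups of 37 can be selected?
C(48,37) = 48!/(37!×11!) = 22595200368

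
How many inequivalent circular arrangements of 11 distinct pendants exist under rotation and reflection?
(11-1)!/2 = 3628800/2 = 1814400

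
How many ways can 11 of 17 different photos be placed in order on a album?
P(17,11) = 17!/(17-11)! = 494010316800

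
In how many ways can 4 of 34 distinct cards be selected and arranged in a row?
P(34,4) = 34!/(34-4)! = 1113024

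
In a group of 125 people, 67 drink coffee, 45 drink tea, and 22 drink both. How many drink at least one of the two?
|A∪B| = |A| + |B| - |A∩B| = 67 + 45 - 22 = 90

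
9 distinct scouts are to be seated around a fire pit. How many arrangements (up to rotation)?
Circular: fix one position, arrange the rest. (9-1)! = 40320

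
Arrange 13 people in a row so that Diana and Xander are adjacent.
Treat as block: (13-1)! × 2! = 479001600 × 2 = 958003200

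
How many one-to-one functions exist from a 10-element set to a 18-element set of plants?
P(18,10) = 18!/(18-10)! = 158789030400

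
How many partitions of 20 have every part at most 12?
Let r_j(i) = number of partitions of i into parts ≤ j, for i = 0..20. r_1(i) = 1 for all i; r_j(i) = r_{j-1}(i) + r_j(i-j). Rows j = 2..12: ≤2: 1 1 2 2 3 3 4 4 5 5 6 6 7 7 8 8 9 9 10 10 11; ≤3: 1 1 2 3 4 5 7 8 10 12 14 16 19 21 24 27 30 33 37 40 44; ≤4: 1 1 2 3 5 6 9 11 15 18 23 27 34 39 47 54 64 72 84 94 108; ≤5: 1 1 2 3 5 7 10 13 18 23 30 37 47 57 70 84 101 119 141 164 192; ≤6: 1 1 2 3 5 7 11 14 20 26 35 44 58 71 90 110 136 163 199 235 282; ≤7: 1 1 2 3 5 7 11 15 21 28 38 49 65 82 105 131 164 201 248 300 364; ≤8: 1 1 2 3 5 7 11 15 22 29 40 52 70 89 116 146 186 230 288 352 434; ≤9: 1 1 2 3 5 7 11 15 22 30 41 54 73 94 123 157 201 252 318 393 488; ≤10: 1 1 2 3 5 7 11 15 22 30 42 55 75 97 128 164 212 267 340 423 530; ≤11: 1 1 2 3 5 7 11 15 22 30 42 56 76 99 131 169 219 278 355 445 560; ≤12: 1 1 2 3 5 7 11 15 22 30 42 56 77 100 133 172 224 285 366 460 582. r_12(20) = 582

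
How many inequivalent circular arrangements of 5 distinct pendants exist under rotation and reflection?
(5-1)!/2 = 24/2 = 12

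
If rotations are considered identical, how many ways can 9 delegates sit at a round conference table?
Circular: fix one position, arrange the rest. (9-1)! = 40320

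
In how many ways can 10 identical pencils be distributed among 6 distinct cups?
C(10+6-1, 6-1) = C(15, 5) = 3003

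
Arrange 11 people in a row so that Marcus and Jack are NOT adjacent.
Total - adjacent = 11! - (11-1)!×2 = 39916800 - 7257600 = 32659200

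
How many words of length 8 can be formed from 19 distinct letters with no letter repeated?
P(19,8) = 19!/(19-8)! = 3047466240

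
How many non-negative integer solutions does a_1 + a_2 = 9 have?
C(9+2-1, 2-1) = C(10, 1) = 10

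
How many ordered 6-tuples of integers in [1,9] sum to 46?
Coefficient of x^46 in (x + x² + ... + x^9)^6. By inclusion-exclusion on dice exceeding 9: Σ_j (-1)^j C(6,j)·C(46-1-9j, 5) = C(6,0)·C(45,5) - C(6,1)·C(36,5) + C(6,2)·C(27,5) - C(6,3)·C(18,5) + C(6,4)·C(9,5) = 1·1221759 - 6·376992 + 15·80730 - 20·8568 + 15·126 = 1287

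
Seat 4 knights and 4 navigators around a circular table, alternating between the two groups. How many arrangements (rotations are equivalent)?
Fix one of the knights: (4-1)! ways for the remaining knights, × 4! ways for the navigators = 6 × 24 = 144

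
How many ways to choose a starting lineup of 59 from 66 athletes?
C(66,59) = 66!/(59!×7!) = 778789440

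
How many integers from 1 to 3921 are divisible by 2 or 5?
⌊3921/2⌋ + ⌊3921/5⌋ - ⌊3921/10⌋ = 1960 + 784 - 392 = 2352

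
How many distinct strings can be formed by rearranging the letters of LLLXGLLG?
8! / (1! × 5! × 2!) = 168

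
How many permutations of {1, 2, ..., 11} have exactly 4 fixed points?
Choose the 4 fixed points C(11,4) = 330, derange the rest: !7 = Σ_{j=0}^{7} (-1)^j·7!/j! = 5040 - 5040 + 2520 - 840 + 210 - 42 + 7 - 1 = 1854. Product = 330 × 1854 = 611820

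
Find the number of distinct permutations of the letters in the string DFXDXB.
6! / (1! × 2! × 1! × 2!) = 180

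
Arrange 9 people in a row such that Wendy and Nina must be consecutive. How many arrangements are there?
Treat the 2 as one block: (9-2+1)! × 2! = 40320 × 2 = 80640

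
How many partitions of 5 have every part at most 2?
Let r_j(i) = number of partitions of i into parts ≤ j, for i = 0..5. r_1(i) = 1 for all i; r_j(i) = r_{j-1}(i) + r_j(i-j). Rows j = 2..2: ≤2: 1 1 2 2 3 3. r_2(5) = 3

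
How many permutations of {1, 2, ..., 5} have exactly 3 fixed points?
Choose the 3 fixed points C(5,3) = 10, derange the rest: !2 = Σ_{j=0}^{2} (-1)^j·2!/j! = 2 - 2 + 1 = 1. Product = 10 × 1 = 10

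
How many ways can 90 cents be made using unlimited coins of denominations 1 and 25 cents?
Coefficient of x^90 in 1/(1-x^1) · 1/(1-x^25). Use j coins of 25 for j = 0..⌊90/25⌋ = 3, the rest in 1s: 3 + 1 = 4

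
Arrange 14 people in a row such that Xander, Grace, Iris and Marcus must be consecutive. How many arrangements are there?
Treat the 4 as one block: (14-4+1)! × 4! = 39916800 × 24 = 958003200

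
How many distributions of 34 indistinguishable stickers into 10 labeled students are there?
C(34+10-1, 10-1) = C(43, 9) = 563921995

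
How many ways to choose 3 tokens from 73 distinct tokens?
C(73,3) = 73!/(3!×70!) = 62196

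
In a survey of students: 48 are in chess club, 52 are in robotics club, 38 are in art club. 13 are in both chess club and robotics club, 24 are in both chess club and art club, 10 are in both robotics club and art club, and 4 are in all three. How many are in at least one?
|A∪B∪C| = 48+52+38-13-24-10+4 = 95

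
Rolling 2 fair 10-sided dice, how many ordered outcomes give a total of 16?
Coefficient of x^16 in (x + x² + ... + x^10)^2. By inclusion-exclusion on dice exceeding 10: Σ_j (-1)^j C(2,j)·C(16-1-10j, 1) = C(2,0)·C(15,1) - C(2,1)·C(5,1) = 1·15 - 2·5 = 5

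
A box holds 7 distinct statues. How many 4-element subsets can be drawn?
C(7,4) = 7!/(4!×3!) = 35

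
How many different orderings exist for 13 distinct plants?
13! = 6227020800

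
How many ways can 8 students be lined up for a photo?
8! = 40320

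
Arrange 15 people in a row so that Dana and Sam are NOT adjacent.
Total - adjacent = 15! - (15-1)!×2 = 1307674368000 - 174356582400 = 1133317785600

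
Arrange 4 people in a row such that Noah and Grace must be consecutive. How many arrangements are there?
Treat the 2 as one block: (4-2+1)! × 2! = 6 × 2 = 12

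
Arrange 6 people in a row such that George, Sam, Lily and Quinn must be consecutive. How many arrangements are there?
Treat the 4 as one block: (6-4+1)! × 4! = 6 × 24 = 144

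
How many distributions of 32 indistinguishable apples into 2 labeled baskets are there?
C(32+2-1, 2-1) = C(33, 1) = 33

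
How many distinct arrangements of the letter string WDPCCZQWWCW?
11! / (1! × 3! × 4! × 1! × 1! × 1!) = 277200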